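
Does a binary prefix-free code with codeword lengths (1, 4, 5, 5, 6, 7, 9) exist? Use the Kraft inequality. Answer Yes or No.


Kraft sum = sum(2^(-l_i)) = 0.6504, need <= 1. Result: satisfied (a binary prefix-free code with these lengths exists)

Yes


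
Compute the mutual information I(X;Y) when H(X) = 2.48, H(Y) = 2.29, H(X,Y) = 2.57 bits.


I(X;Y) = H(X) + H(Y) - H(X,Y) = 2.48 + 2.29 - 2.57 = 2.2

2.2 bits


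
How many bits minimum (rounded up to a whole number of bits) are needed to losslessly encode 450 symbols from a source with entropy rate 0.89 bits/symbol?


Minimum bits >= n * H = 450 * 0.89 = 400.5, rounded up to a whole number of bits = 401

401 bits


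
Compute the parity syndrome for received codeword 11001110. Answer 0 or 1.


Syndrome = XOR of all bits = 1 XOR 1 XOR 0 XOR 0 XOR 1 XOR 1 XOR 1 XOR 0 = 1

1


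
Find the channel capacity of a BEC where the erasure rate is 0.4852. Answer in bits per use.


C = 1 - epsilon = 1 - 0.4852 = 0.5148

0.5148 bits


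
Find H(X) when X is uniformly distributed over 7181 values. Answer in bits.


H = log2(n) = log2(7181) = 12.81

12.81 bits


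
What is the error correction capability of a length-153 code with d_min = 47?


Correction capability = floor((d-1)/2) = floor((47-1)/2) = 23

23 errors


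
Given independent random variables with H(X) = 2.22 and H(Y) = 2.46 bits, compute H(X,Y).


For independent variables, H(X,Y) = H(X) + H(Y) = 2.22 + 2.46 = 4.68

4.68 bits


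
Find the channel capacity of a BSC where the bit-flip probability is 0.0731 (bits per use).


H(p) = -p*log2(p) - (1-p)*log2(1-p) = -0.0731*log2(0.0731) - 0.9269*log2(0.9269) = 0.275878 + 0.101509 = 0.3774. C = 1 - H(p) = 1 - 0.3774 = 0.6226

0.6226 bits


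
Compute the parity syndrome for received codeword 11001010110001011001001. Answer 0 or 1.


Syndrome = XOR of all bits = 1 XOR 1 XOR 0 XOR 0 XOR 1 XOR 0 XOR 1 XOR 0 XOR 1 XOR 1 XOR 0 XOR 0 XOR 0 XOR 1 XOR 0 XOR 1 XOR 1 XOR 0 XOR 0 XOR 1 XOR 0 XOR 0 XOR 1 = 1

1


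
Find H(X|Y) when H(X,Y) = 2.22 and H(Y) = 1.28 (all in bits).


H(X|Y) = H(X,Y) - H(Y) = 2.22 - 1.28 = 0.94

0.94 bits


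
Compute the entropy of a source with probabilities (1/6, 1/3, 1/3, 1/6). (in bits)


H = -sum(p_i * log2(p_i)). Terms: -(1/6)*log2(1/6) = 0.430827; -(1/3)*log2(1/3) = 0.528321; -(1/3)*log2(1/3) = 0.528321; -(1/6)*log2(1/6) = 0.430827. H = 0.430827 + 0.528321 + 0.528321 + 0.430827 = 1.9183

1.9183 bits


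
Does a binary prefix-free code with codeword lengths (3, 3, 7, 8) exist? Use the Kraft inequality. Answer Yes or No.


Kraft sum = sum(2^(-l_i)) = 0.2617, need <= 1. Result: satisfied (a binary prefix-free code with these lengths exists)

Yes


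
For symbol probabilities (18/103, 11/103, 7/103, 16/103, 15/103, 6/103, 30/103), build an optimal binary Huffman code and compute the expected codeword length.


Huffman construction (repeatedly merge the two least-probable nodes; each merge adds 1 bit to every symbol beneath it): 6/103 + 7/103 = 13/103; 11/103 + 13/103 = 24/103; 15/103 + 16/103 = 31/103; 18/103 + 24/103 = 42/103; 30/103 + 31/103 = 61/103; 42/103 + 61/103 = 1. Resulting codeword lengths (in the order the probabilities were given): (2, 3, 4, 3, 3, 4, 2). L_avg = sum(p_i * l_i) = 18/103*2 + 11/103*3 + 7/103*4 + 16/103*3 + 15/103*3 + 6/103*4 + 30/103*2 = 274/103 = 2.6602

2.6602 bits


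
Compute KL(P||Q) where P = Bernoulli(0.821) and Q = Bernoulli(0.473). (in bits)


KL = p*log2(p/q) + (1-p)*log2((1-p)/(1-q)) = 0.821*log2(0.821/0.473) + 0.179*log2(0.179/0.527) = 0.3743

0.3743 bits


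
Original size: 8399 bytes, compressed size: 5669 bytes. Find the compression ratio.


Ratio = original / compressed = 8399 / 5669 = 1.4816

1.4816


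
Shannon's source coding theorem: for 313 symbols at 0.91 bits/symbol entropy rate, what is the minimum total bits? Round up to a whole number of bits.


Minimum bits >= n * H = 313 * 0.91 = 284.83, rounded up to a whole number of bits = 285

285 bits


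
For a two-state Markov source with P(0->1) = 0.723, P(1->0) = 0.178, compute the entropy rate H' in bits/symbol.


Stationary distribution: pi_0 = p10/(p01+p10) = 0.1976, pi_1 = 0.8024. Entropy rate H' = pi_0*H(p01) + pi_1*H(p10) = 0.1976*0.8513 + 0.8024*0.6757 = 0.7104

0.7104 bits/symbol


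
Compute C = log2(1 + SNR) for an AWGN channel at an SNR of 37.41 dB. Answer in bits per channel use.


SNR_linear = 10^(37.41/10) = 5508.077; C = log2(1 + SNR_linear) = log2(1 + 5508.077) = 12.4276

12.4276 bits/channel use


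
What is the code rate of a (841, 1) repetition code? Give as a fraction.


Rate = k/n = 1/841

1/841


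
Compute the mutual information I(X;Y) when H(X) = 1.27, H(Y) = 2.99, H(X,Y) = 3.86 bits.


I(X;Y) = H(X) + H(Y) - H(X,Y) = 1.27 + 2.99 - 3.86 = 0.4

0.4 bits


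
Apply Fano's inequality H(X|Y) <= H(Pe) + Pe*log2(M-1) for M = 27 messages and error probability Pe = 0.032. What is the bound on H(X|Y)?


H(Pe) = -Pe*log2(Pe) - (1-Pe)*log2(1-Pe) = -0.032*log2(0.032) - 0.968*log2(0.968) = 0.158905 + 0.045420 = 0.2043. Pe*log2(M-1) = 0.032*log2(26) = 0.150414. Bound = H(Pe) + Pe*log2(M-1) = 0.158905 + 0.045420 + 0.150414 = 0.3547

0.3547 bits


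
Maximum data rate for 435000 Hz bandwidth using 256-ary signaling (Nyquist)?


Rate = 2 * B * log2(M) = 2 * 435000 * 8.0 = 6960000.0

6960000.0 bps


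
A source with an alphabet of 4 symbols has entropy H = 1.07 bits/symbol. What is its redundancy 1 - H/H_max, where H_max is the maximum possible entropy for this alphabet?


H_max = log2(K) = log2(4) = 2.0 bits/symbol. Redundancy = 1 - H/H_max = 1 - 1.07/2.0 = 1 - 0.535 = 0.465

0.465


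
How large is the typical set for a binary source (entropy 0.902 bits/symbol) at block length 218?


log2|A_typical| = nH = 218 * 0.902 = 196.636, so |A_typical| ~ 2^196.636 = 1.561e+59

1.561e+59


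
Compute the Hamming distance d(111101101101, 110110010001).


Count differing positions: . . ^ . ^ ^ ^ ^ ^ ^ . . = 7 differences

7


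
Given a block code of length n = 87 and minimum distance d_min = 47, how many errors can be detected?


Detection capability = d_min - 1 = 47 - 1 = 46

46 errors


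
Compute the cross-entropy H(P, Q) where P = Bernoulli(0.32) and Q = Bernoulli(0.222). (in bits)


H(P,Q) = -p*log2(q) - (1-p)*log2(1-q). -0.32*log2(0.222) = 0.694838; -0.68*log2(0.778) = 0.246267. H(P,Q) = 0.694838 + 0.246267 = 0.9411

0.9411 bits


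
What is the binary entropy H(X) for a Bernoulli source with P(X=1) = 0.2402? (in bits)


H = -p*log2(p) - (1-p)*log2(1-p). -0.2402*log2(0.2402) = 0.494258; -0.7598*log2(0.7598) = 0.301115. H = 0.494258 + 0.301115 = 0.7954

0.7954 bits


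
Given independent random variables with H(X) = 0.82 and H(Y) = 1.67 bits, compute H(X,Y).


For independent variables, H(X,Y) = H(X) + H(Y) = 0.82 + 1.67 = 2.49

2.49 bits


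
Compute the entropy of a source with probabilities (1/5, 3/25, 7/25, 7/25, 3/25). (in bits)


H = -sum(p_i * log2(p_i)). Terms: -(1/5)*log2(1/5) = 0.464386; -(3/25)*log2(3/25) = 0.367067; -(7/25)*log2(7/25) = 0.514220; -(7/25)*log2(7/25) = 0.514220; -(3/25)*log2(3/25) = 0.367067. H = 0.464386 + 0.367067 + 0.514220 + 0.514220 + 0.367067 = 2.227

2.227 bits


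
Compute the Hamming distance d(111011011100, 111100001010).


Count differing positions: . . . ^ ^ ^ . ^ . ^ ^ . = 6 differences

6


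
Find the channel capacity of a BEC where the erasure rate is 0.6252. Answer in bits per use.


C = 1 - epsilon = 1 - 0.6252 = 0.3748

0.3748 bits


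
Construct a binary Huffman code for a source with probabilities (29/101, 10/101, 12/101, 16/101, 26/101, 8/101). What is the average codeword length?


Huffman construction (repeatedly merge the two least-probable nodes; each merge adds 1 bit to every symbol beneath it): 8/101 + 10/101 = 18/101; 12/101 + 16/101 = 28/101; 18/101 + 26/101 = 44/101; 28/101 + 29/101 = 57/101; 44/101 + 57/101 = 1. Resulting codeword lengths (in the order the probabilities were given): (2, 3, 3, 3, 2, 3). L_avg = sum(p_i * l_i) = 29/101*2 + 10/101*3 + 12/101*3 + 16/101*3 + 26/101*2 + 8/101*3 = 248/101 = 2.4554

2.4554 bits


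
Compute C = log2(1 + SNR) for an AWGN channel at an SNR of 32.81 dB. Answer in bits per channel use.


SNR_linear = 10^(32.81/10) = 1909.8533; C = log2(1 + SNR_linear) = log2(1 + 1909.8533) = 10.9

10.9 bits/channel use


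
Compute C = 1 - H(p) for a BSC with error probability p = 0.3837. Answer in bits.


H(p) = -p*log2(p) - (1-p)*log2(1-p) = -0.3837*log2(0.3837) - 0.6163*log2(0.6163) = 0.530254 + 0.430359 = 0.9606. C = 1 - H(p) = 1 - 0.9606 = 0.0394

0.0394 bits


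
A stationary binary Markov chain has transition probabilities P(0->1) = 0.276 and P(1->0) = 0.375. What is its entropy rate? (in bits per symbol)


Stationary distribution: pi_0 = p10/(p01+p10) = 0.576, pi_1 = 0.424. Entropy rate H' = pi_0*H(p01) + pi_1*H(p10) = 0.576*0.8499 + 0.424*0.9544 = 0.8942

0.8942 bits/symbol


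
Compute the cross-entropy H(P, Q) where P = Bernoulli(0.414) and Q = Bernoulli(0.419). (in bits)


H(P,Q) = -p*log2(q) - (1-p)*log2(1-q). -0.414*log2(0.419) = 0.519561; -0.586*log2(0.581) = 0.459066. H(P,Q) = 0.519561 + 0.459066 = 0.9786

0.9786 bits


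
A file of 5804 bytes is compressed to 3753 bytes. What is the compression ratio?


Ratio = original / compressed = 5804 / 3753 = 1.5465

1.5465


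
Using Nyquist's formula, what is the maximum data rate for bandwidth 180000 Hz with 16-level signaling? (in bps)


Rate = 2 * B * log2(M) = 2 * 180000 * 4.0 = 1440000.0

1440000.0 bps


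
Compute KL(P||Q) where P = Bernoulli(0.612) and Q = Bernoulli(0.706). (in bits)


KL = p*log2(p/q) + (1-p)*log2((1-p)/(1-q)) = 0.612*log2(0.612/0.706) + 0.388*log2(0.388/0.294) = 0.0291

0.0291 bits


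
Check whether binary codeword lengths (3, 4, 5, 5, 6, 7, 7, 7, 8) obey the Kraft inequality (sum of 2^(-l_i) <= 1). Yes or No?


Kraft sum = sum(2^(-l_i)) = 0.293, need <= 1. Result: satisfied (a binary prefix-free code with these lengths exists)

Yes


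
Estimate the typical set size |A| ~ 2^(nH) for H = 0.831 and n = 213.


log2|A_typical| = nH = 213 * 0.831 = 177.003, so |A_typical| ~ 2^177.003 = 1.920e+53

1.920e+53


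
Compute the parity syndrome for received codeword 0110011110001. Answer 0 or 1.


Syndrome = XOR of all bits = 0 XOR 1 XOR 1 XOR 0 XOR 0 XOR 1 XOR 1 XOR 1 XOR 1 XOR 0 XOR 0 XOR 0 XOR 1 = 1

1


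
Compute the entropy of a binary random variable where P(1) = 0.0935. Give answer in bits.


H = -p*log2(p) - (1-p)*log2(1-p). -0.0935*log2(0.0935) = 0.319666; -0.9065*log2(0.9065) = 0.128380. H = 0.319666 + 0.128380 = 0.448

0.448 bits


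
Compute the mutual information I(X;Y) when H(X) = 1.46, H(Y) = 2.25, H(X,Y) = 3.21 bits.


I(X;Y) = H(X) + H(Y) - H(X,Y) = 1.46 + 2.25 - 3.21 = 0.5

0.5 bits


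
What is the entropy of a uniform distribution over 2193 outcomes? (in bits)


H = log2(n) = log2(2193) = 11.0987

11.0987 bits


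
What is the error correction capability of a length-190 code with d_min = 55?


Correction capability = floor((d-1)/2) = floor((55-1)/2) = 27

27 errors


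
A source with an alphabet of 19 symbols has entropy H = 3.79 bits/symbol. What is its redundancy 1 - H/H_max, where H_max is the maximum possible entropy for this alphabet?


H_max = log2(K) = log2(19) = 4.2479 bits/symbol. Redundancy = 1 - H/H_max = 1 - 3.79/4.2479 = 1 - 0.8922 = 0.1078

0.1078


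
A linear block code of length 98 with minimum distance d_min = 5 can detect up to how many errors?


Detection capability = d_min - 1 = 5 - 1 = 4

4 errors


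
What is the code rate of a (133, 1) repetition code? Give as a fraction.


Rate = k/n = 1/133

1/133


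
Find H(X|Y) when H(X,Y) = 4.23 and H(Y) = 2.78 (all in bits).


H(X|Y) = H(X,Y) - H(Y) = 4.23 - 2.78 = 1.45

1.45 bits


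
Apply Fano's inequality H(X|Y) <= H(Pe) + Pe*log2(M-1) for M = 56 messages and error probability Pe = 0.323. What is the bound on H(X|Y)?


H(Pe) = -Pe*log2(Pe) - (1-Pe)*log2(1-Pe) = -0.323*log2(0.323) - 0.677*log2(0.677) = 0.526617 + 0.380997 = 0.9076. Pe*log2(M-1) = 0.323*log2(55) = 1.867379. Bound = H(Pe) + Pe*log2(M-1) = 0.526617 + 0.380997 + 1.867379 = 2.775

2.775 bits


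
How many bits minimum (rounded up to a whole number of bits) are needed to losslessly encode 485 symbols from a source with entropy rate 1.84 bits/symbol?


Minimum bits >= n * H = 485 * 1.84 = 892.4, rounded up to a whole number of bits = 893

893 bits


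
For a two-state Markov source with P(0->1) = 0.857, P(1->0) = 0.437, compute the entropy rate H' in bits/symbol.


Stationary distribution: pi_0 = p10/(p01+p10) = 0.3377, pi_1 = 0.6623. Entropy rate H' = pi_0*H(p01) + pi_1*H(p10) = 0.3377*0.592 + 0.6623*0.9885 = 0.8546

0.8546 bits/symbol


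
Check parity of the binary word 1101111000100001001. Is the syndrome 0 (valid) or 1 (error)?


Syndrome = XOR of all bits = 1 XOR 1 XOR 0 XOR 1 XOR 1 XOR 1 XOR 1 XOR 0 XOR 0 XOR 0 XOR 1 XOR 0 XOR 0 XOR 0 XOR 0 XOR 1 XOR 0 XOR 0 XOR 1 = 1

1


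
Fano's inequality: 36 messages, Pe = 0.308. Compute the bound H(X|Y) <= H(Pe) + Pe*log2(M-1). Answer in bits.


H(Pe) = -Pe*log2(Pe) - (1-Pe)*log2(1-Pe) = -0.308*log2(0.308) - 0.692*log2(0.692) = 0.523291 + 0.367560 = 0.8909. Pe*log2(M-1) = 0.308*log2(35) = 1.579819. Bound = H(Pe) + Pe*log2(M-1) = 0.523291 + 0.367560 + 1.579819 = 2.4707

2.4707 bits


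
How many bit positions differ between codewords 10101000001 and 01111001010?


Count differing positions: ^ ^ . ^ . . . ^ . ^ ^ = 6 differences

6


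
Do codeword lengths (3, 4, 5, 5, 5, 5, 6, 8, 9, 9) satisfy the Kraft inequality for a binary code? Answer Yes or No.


Kraft sum = sum(2^(-l_i)) = 0.3359, need <= 1. Result: satisfied (a binary prefix-free code with these lengths exists)

Yes


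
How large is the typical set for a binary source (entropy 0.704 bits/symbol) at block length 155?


log2|A_typical| = nH = 155 * 0.704 = 109.12, so |A_typical| ~ 2^109.12 = 7.053e+32

7.053e+32


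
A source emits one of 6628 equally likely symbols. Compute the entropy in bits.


H = log2(n) = log2(6628) = 12.6944

12.6944 bits


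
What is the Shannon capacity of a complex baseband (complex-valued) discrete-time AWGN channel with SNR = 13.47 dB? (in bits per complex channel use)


SNR_linear = 10^(13.47/10) = 22.2331; C = log2(1 + SNR_linear) = log2(1 + 22.2331) = 4.5381

4.5381 bits/channel use


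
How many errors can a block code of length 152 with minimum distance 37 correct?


Correction capability = floor((d-1)/2) = floor((37-1)/2) = 18

18 errors


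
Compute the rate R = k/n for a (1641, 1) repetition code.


Rate = k/n = 1/1641

1/1641


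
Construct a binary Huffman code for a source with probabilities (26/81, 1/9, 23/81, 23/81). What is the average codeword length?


Huffman construction (repeatedly merge the two least-probable nodes; each merge adds 1 bit to every symbol beneath it): 1/9 + 23/81 = 32/81; 23/81 + 26/81 = 49/81; 32/81 + 49/81 = 1. Resulting codeword lengths (in the order the probabilities were given): (2, 2, 2, 2). L_avg = sum(p_i * l_i) = 26/81*2 + 1/9*2 + 23/81*2 + 23/81*2 = 2

2.0 bits


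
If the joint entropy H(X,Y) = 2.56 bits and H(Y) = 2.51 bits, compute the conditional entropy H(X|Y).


H(X|Y) = H(X,Y) - H(Y) = 2.56 - 2.51 = 0.05

0.05 bits


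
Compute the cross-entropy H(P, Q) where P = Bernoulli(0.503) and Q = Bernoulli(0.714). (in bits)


H(P,Q) = -p*log2(q) - (1-p)*log2(1-q). -0.503*log2(0.714) = 0.244460; -0.497*log2(0.286) = 0.897539. H(P,Q) = 0.244460 + 0.897539 = 1.142

1.142 bits


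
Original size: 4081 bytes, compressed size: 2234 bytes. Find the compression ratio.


Ratio = original / compressed = 4081 / 2234 = 1.8268

1.8268


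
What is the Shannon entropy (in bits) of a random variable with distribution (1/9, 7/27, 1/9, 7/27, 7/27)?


H = -sum(p_i * log2(p_i)). Terms: -(1/9)*log2(1/9) = 0.352214; -(7/27)*log2(7/27) = 0.504916; -(1/9)*log2(1/9) = 0.352214; -(7/27)*log2(7/27) = 0.504916; -(7/27)*log2(7/27) = 0.504916. H = 0.352214 + 0.504916 + 0.352214 + 0.504916 + 0.504916 = 2.2192

2.2192 bits


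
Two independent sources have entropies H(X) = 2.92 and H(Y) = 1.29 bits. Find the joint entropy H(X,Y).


For independent variables, H(X,Y) = H(X) + H(Y) = 2.92 + 1.29 = 4.21

4.21 bits


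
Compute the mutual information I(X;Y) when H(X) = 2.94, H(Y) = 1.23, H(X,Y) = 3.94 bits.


I(X;Y) = H(X) + H(Y) - H(X,Y) = 2.94 + 1.23 - 3.94 = 0.23

0.23 bits


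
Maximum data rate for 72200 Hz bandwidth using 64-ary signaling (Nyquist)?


Rate = 2 * B * log2(M) = 2 * 72200 * 6.0 = 866400.0

866400.0 bps


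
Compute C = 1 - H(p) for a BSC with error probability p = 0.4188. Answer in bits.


H(p) = -p*log2(p) - (1-p)*log2(1-p) = -0.4188*log2(0.4188) - 0.5812*log2(0.5812) = 0.525873 + 0.455018 = 0.9809. C = 1 - H(p) = 1 - 0.9809 = 0.0191

0.0191 bits


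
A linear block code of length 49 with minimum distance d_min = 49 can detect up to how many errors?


Detection capability = d_min - 1 = 49 - 1 = 48

48 errors


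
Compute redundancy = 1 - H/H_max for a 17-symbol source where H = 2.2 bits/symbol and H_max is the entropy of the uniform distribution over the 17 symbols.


H_max = log2(K) = log2(17) = 4.0875 bits/symbol. Redundancy = 1 - H/H_max = 1 - 2.2/4.0875 = 1 - 0.5382 = 0.4618

0.4618


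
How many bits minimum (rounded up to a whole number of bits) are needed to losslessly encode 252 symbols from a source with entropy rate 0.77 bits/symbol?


Minimum bits >= n * H = 252 * 0.77 = 194.04, rounded up to a whole number of bits = 195

195 bits


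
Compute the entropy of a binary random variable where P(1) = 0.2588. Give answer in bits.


H = -p*log2(p) - (1-p)*log2(1-p). -0.2588*log2(0.2588) = 0.504683; -0.7412*log2(0.7412) = 0.320247. H = 0.504683 + 0.320247 = 0.8249

0.8249 bits


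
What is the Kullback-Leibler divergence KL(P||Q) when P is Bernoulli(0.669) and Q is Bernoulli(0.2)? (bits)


KL = p*log2(p/q) + (1-p)*log2((1-p)/(1-q)) = 0.669*log2(0.669/0.2) + 0.331*log2(0.331/0.8) = 0.744

0.744 bits


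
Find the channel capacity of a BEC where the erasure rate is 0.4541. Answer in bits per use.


C = 1 - epsilon = 1 - 0.4541 = 0.5459

0.5459 bits


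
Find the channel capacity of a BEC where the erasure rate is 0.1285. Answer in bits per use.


C = 1 - epsilon = 1 - 0.1285 = 0.8715

0.8715 bits


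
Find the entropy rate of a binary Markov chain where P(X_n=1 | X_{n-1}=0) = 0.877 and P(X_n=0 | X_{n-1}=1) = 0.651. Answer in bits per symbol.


Stationary distribution: pi_0 = p10/(p01+p10) = 0.426, pi_1 = 0.574. Entropy rate H' = pi_0*H(p01) + pi_1*H(p10) = 0.426*0.5379 + 0.574*0.9332 = 0.7648

0.7648 bits/symbol


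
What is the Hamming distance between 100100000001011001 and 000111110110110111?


Count differing positions: ^ . . . ^ ^ ^ ^ . ^ ^ ^ ^ . ^ ^ ^ . = 12 differences

12


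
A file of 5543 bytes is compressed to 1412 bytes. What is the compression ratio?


Ratio = original / compressed = 5543 / 1412 = 3.9256

3.9256


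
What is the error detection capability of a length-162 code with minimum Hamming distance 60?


Detection capability = d_min - 1 = 60 - 1 = 59

59 errors


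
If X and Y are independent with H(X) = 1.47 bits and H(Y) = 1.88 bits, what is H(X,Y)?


For independent variables, H(X,Y) = H(X) + H(Y) = 1.47 + 1.88 = 3.35

3.35 bits


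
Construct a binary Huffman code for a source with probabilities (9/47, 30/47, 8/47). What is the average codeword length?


Huffman construction (repeatedly merge the two least-probable nodes; each merge adds 1 bit to every symbol beneath it): 8/47 + 9/47 = 17/47; 17/47 + 30/47 = 1. Resulting codeword lengths (in the order the probabilities were given): (2, 1, 2). L_avg = sum(p_i * l_i) = 9/47*2 + 30/47*1 + 8/47*2 = 64/47 = 1.3617

1.3617 bits


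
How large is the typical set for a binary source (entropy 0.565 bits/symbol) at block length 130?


log2|A_typical| = nH = 130 * 0.565 = 73.45, so |A_typical| ~ 2^73.45 = 1.290e+22

1.290e+22


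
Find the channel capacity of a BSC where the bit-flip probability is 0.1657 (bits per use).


H(p) = -p*log2(p) - (1-p)*log2(1-p) = -0.1657*log2(0.1657) - 0.8343*log2(0.8343) = 0.429719 + 0.218054 = 0.6478. C = 1 - H(p) = 1 - 0.6478 = 0.3522

0.3522 bits


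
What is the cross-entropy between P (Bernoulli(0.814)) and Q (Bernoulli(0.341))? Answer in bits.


H(P,Q) = -p*log2(q) - (1-p)*log2(1-q). -0.814*log2(0.341) = 1.263455; -0.186*log2(0.659) = 0.111907. H(P,Q) = 1.263455 + 0.111907 = 1.3754

1.3754 bits


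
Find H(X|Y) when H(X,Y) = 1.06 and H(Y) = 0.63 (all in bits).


H(X|Y) = H(X,Y) - H(Y) = 1.06 - 0.63 = 0.43

0.43 bits


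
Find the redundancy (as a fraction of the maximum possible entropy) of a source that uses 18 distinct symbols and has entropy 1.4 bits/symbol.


H_max = log2(K) = log2(18) = 4.1699 bits/symbol. Redundancy = 1 - H/H_max = 1 - 1.4/4.1699 = 1 - 0.3357 = 0.6643

0.6643


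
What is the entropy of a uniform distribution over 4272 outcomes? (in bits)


H = log2(n) = log2(4272) = 12.0607

12.0607 bits


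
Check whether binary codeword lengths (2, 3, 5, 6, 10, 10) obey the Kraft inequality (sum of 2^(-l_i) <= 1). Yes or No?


Kraft sum = sum(2^(-l_i)) = 0.4238, need <= 1. Result: satisfied (a binary prefix-free code with these lengths exists)

Yes


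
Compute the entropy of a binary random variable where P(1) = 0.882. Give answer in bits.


H = -p*log2(p) - (1-p)*log2(1-p). -0.882*log2(0.882) = 0.159774; -0.118*log2(0.118) = 0.363811. H = 0.159774 + 0.363811 = 0.5236

0.5236 bits


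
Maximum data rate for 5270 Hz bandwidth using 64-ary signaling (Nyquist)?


Rate = 2 * B * log2(M) = 2 * 5270 * 6.0 = 63240.0

63240.0 bps


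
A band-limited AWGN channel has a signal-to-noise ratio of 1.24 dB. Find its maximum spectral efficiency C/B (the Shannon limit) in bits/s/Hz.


SNR_linear = 10^(1.24/10) = 1.3305; C/B = log2(1 + SNR_linear) = log2(1 + 1.3305) = 1.2206

1.2206 bits/s/Hz


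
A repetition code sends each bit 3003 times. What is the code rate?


Rate = k/n = 1/3003

1/3003


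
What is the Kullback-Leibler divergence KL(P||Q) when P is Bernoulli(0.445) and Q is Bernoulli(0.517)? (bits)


KL = p*log2(p/q) + (1-p)*log2((1-p)/(1-q)) = 0.445*log2(0.445/0.517) + 0.555*log2(0.555/0.483) = 0.015

0.015 bits


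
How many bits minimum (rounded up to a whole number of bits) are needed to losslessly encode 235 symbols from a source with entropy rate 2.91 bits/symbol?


Minimum bits >= n * H = 235 * 2.91 = 683.85, rounded up to a whole number of bits = 684

684 bits


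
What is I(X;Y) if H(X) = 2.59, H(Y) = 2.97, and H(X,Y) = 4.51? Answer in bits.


I(X;Y) = H(X) + H(Y) - H(X,Y) = 2.59 + 2.97 - 4.51 = 1.05

1.05 bits


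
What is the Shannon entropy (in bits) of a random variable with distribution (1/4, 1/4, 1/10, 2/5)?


H = -sum(p_i * log2(p_i)). Terms: -(1/4)*log2(1/4) = 0.500000; -(1/4)*log2(1/4) = 0.500000; -(1/10)*log2(1/10) = 0.332193; -(2/5)*log2(2/5) = 0.528771. H = 0.500000 + 0.500000 + 0.332193 + 0.528771 = 1.861

1.861 bits


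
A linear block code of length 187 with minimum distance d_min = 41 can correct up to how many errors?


Correction capability = floor((d-1)/2) = floor((41-1)/2) = 20

20 errors


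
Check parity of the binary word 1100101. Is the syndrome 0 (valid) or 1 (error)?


Syndrome = XOR of all bits = 1 XOR 1 XOR 0 XOR 0 XOR 1 XOR 0 XOR 1 = 0

0


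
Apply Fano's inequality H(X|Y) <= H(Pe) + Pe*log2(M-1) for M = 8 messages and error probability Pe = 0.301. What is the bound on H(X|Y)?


H(Pe) = -Pe*log2(Pe) - (1-Pe)*log2(1-Pe) = -0.301*log2(0.301) - 0.699*log2(0.699) = 0.521382 + 0.361128 = 0.8825. Pe*log2(M-1) = 0.301*log2(7) = 0.845014. Bound = H(Pe) + Pe*log2(M-1) = 0.521382 + 0.361128 + 0.845014 = 1.7275

1.7275 bits


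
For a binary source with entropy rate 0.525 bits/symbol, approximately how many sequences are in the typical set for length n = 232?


log2|A_typical| = nH = 232 * 0.525 = 121.8, so |A_typical| ~ 2^121.8 = 4.629e+36

4.629e+36


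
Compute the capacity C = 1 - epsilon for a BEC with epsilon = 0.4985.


C = 1 - epsilon = 1 - 0.4985 = 0.5015

0.5015 bits


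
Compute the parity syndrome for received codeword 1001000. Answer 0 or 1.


Syndrome = XOR of all bits = 1 XOR 0 XOR 0 XOR 1 XOR 0 XOR 0 XOR 0 = 0

0


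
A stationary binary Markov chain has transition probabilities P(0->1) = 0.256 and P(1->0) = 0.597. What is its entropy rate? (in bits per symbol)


Stationary distribution: pi_0 = p10/(p01+p10) = 0.6999, pi_1 = 0.3001. Entropy rate H' = pi_0*H(p01) + pi_1*H(p10) = 0.6999*0.8207 + 0.3001*0.9727 = 0.8663

0.8663 bits/symbol


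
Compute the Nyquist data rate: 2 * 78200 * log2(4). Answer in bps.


Rate = 2 * B * log2(M) = 2 * 78200 * 2.0 = 312800.0

312800.0 bps


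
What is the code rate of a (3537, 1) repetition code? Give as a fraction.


Rate = k/n = 1/3537

1/3537


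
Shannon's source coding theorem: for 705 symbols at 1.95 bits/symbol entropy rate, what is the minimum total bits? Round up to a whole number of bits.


Minimum bits >= n * H = 705 * 1.95 = 1374.75, rounded up to a whole number of bits = 1375

1375 bits


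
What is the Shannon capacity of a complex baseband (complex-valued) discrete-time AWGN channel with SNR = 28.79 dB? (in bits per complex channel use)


SNR_linear = 10^(28.79/10) = 756.8329; C = log2(1 + SNR_linear) = log2(1 + 756.8329) = 9.5657

9.5657 bits/channel use


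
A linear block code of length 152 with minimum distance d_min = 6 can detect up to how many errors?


Detection capability = d_min - 1 = 6 - 1 = 5

5 errors


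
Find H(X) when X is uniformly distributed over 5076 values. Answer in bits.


H = log2(n) = log2(5076) = 12.3095

12.3095 bits


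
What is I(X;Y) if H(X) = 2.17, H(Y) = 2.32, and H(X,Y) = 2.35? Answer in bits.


I(X;Y) = H(X) + H(Y) - H(X,Y) = 2.17 + 2.32 - 2.35 = 2.14

2.14 bits


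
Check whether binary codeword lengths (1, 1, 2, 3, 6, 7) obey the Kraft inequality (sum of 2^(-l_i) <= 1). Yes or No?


Kraft sum = sum(2^(-l_i)) = 1.3984, need <= 1. Result: violated (a binary prefix-free code with these lengths cannot exist)

No


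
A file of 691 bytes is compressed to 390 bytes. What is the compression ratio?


Ratio = original / compressed = 691 / 390 = 1.7718

1.7718


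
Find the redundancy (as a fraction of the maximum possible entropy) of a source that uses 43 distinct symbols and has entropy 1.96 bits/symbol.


H_max = log2(K) = log2(43) = 5.4263 bits/symbol. Redundancy = 1 - H/H_max = 1 - 1.96/5.4263 = 1 - 0.3612 = 0.6388

0.6388


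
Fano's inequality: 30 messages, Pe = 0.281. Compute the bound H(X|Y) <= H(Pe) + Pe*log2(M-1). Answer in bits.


H(Pe) = -Pe*log2(Pe) - (1-Pe)*log2(1-Pe) = -0.281*log2(0.281) - 0.719*log2(0.719) = 0.514612 + 0.342198 = 0.8568. Pe*log2(M-1) = 0.281*log2(29) = 1.365093. Bound = H(Pe) + Pe*log2(M-1) = 0.514612 + 0.342198 + 1.365093 = 2.2219

2.2219 bits


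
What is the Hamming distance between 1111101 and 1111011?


Count differing positions: . . . . ^ ^ . = 2 differences

2


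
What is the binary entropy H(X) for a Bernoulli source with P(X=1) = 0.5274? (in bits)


H = -p*log2(p) - (1-p)*log2(1-p). -0.5274*log2(0.5274) = 0.486806; -0.4726*log2(0.4726) = 0.511026. H = 0.486806 + 0.511026 = 0.9978

0.9978 bits


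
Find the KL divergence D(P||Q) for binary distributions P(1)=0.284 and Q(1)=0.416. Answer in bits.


KL = p*log2(p/q) + (1-p)*log2((1-p)/(1-q)) = 0.284*log2(0.284/0.416) + 0.716*log2(0.716/0.584) = 0.0541

0.0541 bits


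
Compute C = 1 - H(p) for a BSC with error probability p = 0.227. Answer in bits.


H(p) = -p*log2(p) - (1-p)*log2(1-p) = -0.227*log2(0.227) - 0.773*log2(0.773) = 0.485607 + 0.287138 = 0.7727. C = 1 - H(p) = 1 - 0.7727 = 0.2273

0.2273 bits


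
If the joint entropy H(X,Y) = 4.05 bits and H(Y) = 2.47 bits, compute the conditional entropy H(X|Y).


H(X|Y) = H(X,Y) - H(Y) = 4.05 - 2.47 = 1.58

1.58 bits


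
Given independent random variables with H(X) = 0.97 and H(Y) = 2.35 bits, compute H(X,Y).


For independent variables, H(X,Y) = H(X) + H(Y) = 0.97 + 2.35 = 3.32

3.32 bits


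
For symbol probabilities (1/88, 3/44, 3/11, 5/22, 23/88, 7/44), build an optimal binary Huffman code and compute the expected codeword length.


Huffman construction (repeatedly merge the two least-probable nodes; each merge adds 1 bit to every symbol beneath it): 1/88 + 3/44 = 7/88; 7/88 + 7/44 = 21/88; 5/22 + 21/88 = 41/88; 23/88 + 3/11 = 47/88; 41/88 + 47/88 = 1. Resulting codeword lengths (in the order the probabilities were given): (4, 4, 2, 2, 2, 3). L_avg = sum(p_i * l_i) = 1/88*4 + 3/44*4 + 3/11*2 + 5/22*2 + 23/88*2 + 7/44*3 = 51/22 = 2.3182

2.3182 bits


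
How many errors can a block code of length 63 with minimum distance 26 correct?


Correction capability = floor((d-1)/2) = floor((26-1)/2) = 12

12 errors


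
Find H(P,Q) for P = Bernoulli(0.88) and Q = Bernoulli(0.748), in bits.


H(P,Q) = -p*log2(q) - (1-p)*log2(1-q). -0.88*log2(0.748) = 0.368623; -0.12*log2(0.252) = 0.238621. H(P,Q) = 0.368623 + 0.238621 = 0.6072

0.6072 bits


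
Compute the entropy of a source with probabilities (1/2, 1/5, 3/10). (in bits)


H = -sum(p_i * log2(p_i)). Terms: -(1/2)*log2(1/2) = 0.500000; -(1/5)*log2(1/5) = 0.464386; -(3/10)*log2(3/10) = 0.521090. H = 0.500000 + 0.464386 + 0.521090 = 1.4855

1.4855 bits


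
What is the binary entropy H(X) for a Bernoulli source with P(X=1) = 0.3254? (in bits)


H = -p*log2(p) - (1-p)*log2(1-p). -0.3254*log2(0.3254) = 0.527055; -0.6746*log2(0.6746) = 0.383102. H = 0.527055 + 0.383102 = 0.9102

0.9102 bits


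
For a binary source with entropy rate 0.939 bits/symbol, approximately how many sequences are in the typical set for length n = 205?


log2|A_typical| = nH = 205 * 0.939 = 192.495, so |A_typical| ~ 2^192.495 = 8.846e+57

8.846e+57


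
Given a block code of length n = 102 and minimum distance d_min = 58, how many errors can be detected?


Detection capability = d_min - 1 = 58 - 1 = 57

57 errors


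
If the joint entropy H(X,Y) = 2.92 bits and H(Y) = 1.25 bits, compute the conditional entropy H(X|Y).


H(X|Y) = H(X,Y) - H(Y) = 2.92 - 1.25 = 1.67

1.67 bits


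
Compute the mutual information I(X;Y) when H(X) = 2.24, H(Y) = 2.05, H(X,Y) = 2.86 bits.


I(X;Y) = H(X) + H(Y) - H(X,Y) = 2.24 + 2.05 - 2.86 = 1.43

1.43 bits


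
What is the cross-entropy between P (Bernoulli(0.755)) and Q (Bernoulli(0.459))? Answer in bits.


H(P,Q) = -p*log2(q) - (1-p)*log2(1-q). -0.755*log2(0.459) = 0.848193; -0.245*log2(0.541) = 0.217143. H(P,Q) = 0.848193 + 0.217143 = 1.0653

1.0653 bits


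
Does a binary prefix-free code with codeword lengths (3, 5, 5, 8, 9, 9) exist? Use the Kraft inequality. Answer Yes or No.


Kraft sum = sum(2^(-l_i)) = 0.1953, need <= 1. Result: satisfied (a binary prefix-free code with these lengths exists)

Yes


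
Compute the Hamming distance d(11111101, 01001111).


Count differing positions: ^ . ^ ^ . . ^ . = 4 differences

4


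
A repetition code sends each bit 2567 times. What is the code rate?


Rate = k/n = 1/2567

1/2567


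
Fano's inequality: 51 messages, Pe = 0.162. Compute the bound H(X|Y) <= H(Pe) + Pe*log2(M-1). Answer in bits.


H(Pe) = -Pe*log2(Pe) - (1-Pe)*log2(1-Pe) = -0.162*log2(0.162) - 0.838*log2(0.838) = 0.425401 + 0.213671 = 0.6391. Pe*log2(M-1) = 0.162*log2(50) = 0.914305. Bound = H(Pe) + Pe*log2(M-1) = 0.425401 + 0.213671 + 0.914305 = 1.5534

1.5534 bits


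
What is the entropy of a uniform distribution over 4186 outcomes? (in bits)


H = log2(n) = log2(4186) = 12.0314

12.0314 bits


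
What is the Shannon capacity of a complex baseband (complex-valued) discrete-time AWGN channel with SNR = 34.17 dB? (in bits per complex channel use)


SNR_linear = 10^(34.17/10) = 2612.1614; C = log2(1 + SNR_linear) = log2(1 + 2612.1614) = 11.3516

11.3516 bits/channel use


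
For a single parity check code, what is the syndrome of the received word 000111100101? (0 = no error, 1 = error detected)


Syndrome = XOR of all bits = 0 XOR 0 XOR 0 XOR 1 XOR 1 XOR 1 XOR 1 XOR 0 XOR 0 XOR 1 XOR 0 XOR 1 = 0

0


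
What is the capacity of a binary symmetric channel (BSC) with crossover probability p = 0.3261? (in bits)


H(p) = -p*log2(p) - (1-p)*log2(1-p) = -0.3261*log2(0.3261) - 0.6739*log2(0.6739) = 0.527178 + 0.383714 = 0.9109. C = 1 - H(p) = 1 - 0.9109 = 0.0891

0.0891 bits


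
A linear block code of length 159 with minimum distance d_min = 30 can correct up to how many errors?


Correction capability = floor((d-1)/2) = floor((30-1)/2) = 14

14 errors


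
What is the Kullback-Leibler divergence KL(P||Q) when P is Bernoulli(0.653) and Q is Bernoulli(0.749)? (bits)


KL = p*log2(p/q) + (1-p)*log2((1-p)/(1-q)) = 0.653*log2(0.653/0.749) + 0.347*log2(0.347/0.251) = 0.0329

0.0329 bits


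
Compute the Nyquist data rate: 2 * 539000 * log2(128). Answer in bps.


Rate = 2 * B * log2(M) = 2 * 539000 * 7.0 = 7546000.0

7546000.0 bps


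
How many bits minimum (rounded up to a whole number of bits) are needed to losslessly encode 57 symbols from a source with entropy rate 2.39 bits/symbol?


Minimum bits >= n * H = 57 * 2.39 = 136.23, rounded up to a whole number of bits = 137

137 bits


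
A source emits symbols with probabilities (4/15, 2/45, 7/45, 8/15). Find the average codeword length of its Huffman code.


Huffman construction (repeatedly merge the two least-probable nodes; each merge adds 1 bit to every symbol beneath it): 2/45 + 7/45 = 1/5; 1/5 + 4/15 = 7/15; 7/15 + 8/15 = 1. Resulting codeword lengths (in the order the probabilities were given): (2, 3, 3, 1). L_avg = sum(p_i * l_i) = 4/15*2 + 2/45*3 + 7/45*3 + 8/15*1 = 5/3 = 1.6667

1.6667 bits


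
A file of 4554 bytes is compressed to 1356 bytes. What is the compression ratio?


Ratio = original / compressed = 4554 / 1356 = 3.3584

3.3584


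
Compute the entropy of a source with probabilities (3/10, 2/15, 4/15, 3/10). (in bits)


H = -sum(p_i * log2(p_i)). Terms: -(3/10)*log2(3/10) = 0.521090; -(2/15)*log2(2/15) = 0.387585; -(4/15)*log2(4/15) = 0.508504; -(3/10)*log2(3/10) = 0.521090. H = 0.521090 + 0.387585 + 0.508504 + 0.521090 = 1.9383

1.9383 bits


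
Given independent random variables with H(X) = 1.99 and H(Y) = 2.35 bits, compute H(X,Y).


For independent variables, H(X,Y) = H(X) + H(Y) = 1.99 + 2.35 = 4.34

4.34 bits


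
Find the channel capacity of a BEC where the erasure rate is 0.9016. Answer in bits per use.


C = 1 - epsilon = 1 - 0.9016 = 0.0984

0.0984 bits


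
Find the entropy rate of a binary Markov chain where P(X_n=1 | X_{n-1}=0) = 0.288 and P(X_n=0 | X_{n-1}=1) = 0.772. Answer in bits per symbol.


Stationary distribution: pi_0 = p10/(p01+p10) = 0.7283, pi_1 = 0.2717. Entropy rate H' = pi_0*H(p01) + pi_1*H(p10) = 0.7283*0.8661 + 0.2717*0.7745 = 0.8412

0.8412 bits/symbol


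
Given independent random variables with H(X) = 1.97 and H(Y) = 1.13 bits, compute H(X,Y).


For independent variables, H(X,Y) = H(X) + H(Y) = 1.97 + 1.13 = 3.1

3.1 bits


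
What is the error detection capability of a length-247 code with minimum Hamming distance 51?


Detection capability = d_min - 1 = 51 - 1 = 50

50 errors


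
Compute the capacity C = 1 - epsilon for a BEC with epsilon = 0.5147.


C = 1 - epsilon = 1 - 0.5147 = 0.4853

0.4853 bits


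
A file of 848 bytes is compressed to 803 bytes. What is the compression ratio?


Ratio = original / compressed = 848 / 803 = 1.056

1.056


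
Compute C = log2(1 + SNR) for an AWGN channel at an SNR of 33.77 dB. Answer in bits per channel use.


SNR_linear = 10^(33.77/10) = 2382.3195; C = log2(1 + SNR_linear) = log2(1 + 2382.3195) = 11.2188

11.2188 bits/channel use


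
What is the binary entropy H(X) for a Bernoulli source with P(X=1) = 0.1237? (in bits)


H = -p*log2(p) - (1-p)*log2(1-p). -0.1237*log2(0.1237) = 0.372966; -0.8763*log2(0.8763) = 0.166938. H = 0.372966 + 0.166938 = 0.5399

0.5399 bits


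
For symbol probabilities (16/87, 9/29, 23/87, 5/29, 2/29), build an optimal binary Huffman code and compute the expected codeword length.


Huffman construction (repeatedly merge the two least-probable nodes; each merge adds 1 bit to every symbol beneath it): 2/29 + 5/29 = 7/29; 16/87 + 7/29 = 37/87; 23/87 + 9/29 = 50/87; 37/87 + 50/87 = 1. Resulting codeword lengths (in the order the probabilities were given): (2, 2, 2, 3, 3). L_avg = sum(p_i * l_i) = 16/87*2 + 9/29*2 + 23/87*2 + 5/29*3 + 2/29*3 = 65/29 = 2.2414

2.2414 bits


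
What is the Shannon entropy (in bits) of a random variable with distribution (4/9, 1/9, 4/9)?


H = -sum(p_i * log2(p_i)). Terms: -(4/9)*log2(4/9) = 0.519967; -(1/9)*log2(1/9) = 0.352214; -(4/9)*log2(4/9) = 0.519967. H = 0.519967 + 0.352214 + 0.519967 = 1.3921

1.3921 bits


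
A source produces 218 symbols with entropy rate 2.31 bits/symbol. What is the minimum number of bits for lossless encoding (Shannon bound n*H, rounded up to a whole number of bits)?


Minimum bits >= n * H = 218 * 2.31 = 503.58, rounded up to a whole number of bits = 504

504 bits


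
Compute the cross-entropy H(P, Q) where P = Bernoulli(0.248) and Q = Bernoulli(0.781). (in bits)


H(P,Q) = -p*log2(q) - (1-p)*log2(1-q). -0.248*log2(0.781) = 0.088438; -0.752*log2(0.219) = 1.647630. H(P,Q) = 0.088438 + 1.647630 = 1.7361

1.7361 bits


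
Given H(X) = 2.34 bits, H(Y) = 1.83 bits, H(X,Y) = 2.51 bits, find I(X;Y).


I(X;Y) = H(X) + H(Y) - H(X,Y) = 2.34 + 1.83 - 2.51 = 1.66

1.66 bits


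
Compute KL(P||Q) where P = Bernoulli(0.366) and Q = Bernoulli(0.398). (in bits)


KL = p*log2(p/q) + (1-p)*log2((1-p)/(1-q)) = 0.366*log2(0.366/0.398) + 0.634*log2(0.634/0.602) = 0.0031

0.0031 bits


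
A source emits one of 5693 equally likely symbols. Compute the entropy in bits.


H = log2(n) = log2(5693) = 12.475

12.475 bits


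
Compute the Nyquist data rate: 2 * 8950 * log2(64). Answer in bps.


Rate = 2 * B * log2(M) = 2 * 8950 * 6.0 = 107400.0

107400.0 bps


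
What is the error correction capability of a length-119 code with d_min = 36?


Correction capability = floor((d-1)/2) = floor((36-1)/2) = 17

17 errors


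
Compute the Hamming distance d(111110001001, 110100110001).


Count differing positions: . . ^ . ^ . ^ ^ ^ . . . = 5 differences

5


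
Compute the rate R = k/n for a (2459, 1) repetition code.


Rate = k/n = 1/2459

1/2459


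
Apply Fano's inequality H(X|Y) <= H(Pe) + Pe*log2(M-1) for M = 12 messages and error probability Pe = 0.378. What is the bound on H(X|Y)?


H(Pe) = -Pe*log2(Pe) - (1-Pe)*log2(1-Pe) = -0.378*log2(0.378) - 0.622*log2(0.622) = 0.530539 + 0.426078 = 0.9566. Pe*log2(M-1) = 0.378*log2(11) = 1.307665. Bound = H(Pe) + Pe*log2(M-1) = 0.530539 + 0.426078 + 1.307665 = 2.2643

2.2643 bits


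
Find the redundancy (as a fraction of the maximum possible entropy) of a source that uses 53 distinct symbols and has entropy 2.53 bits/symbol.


H_max = log2(K) = log2(53) = 5.7279 bits/symbol. Redundancy = 1 - H/H_max = 1 - 2.53/5.7279 = 1 - 0.4417 = 0.5583

0.5583


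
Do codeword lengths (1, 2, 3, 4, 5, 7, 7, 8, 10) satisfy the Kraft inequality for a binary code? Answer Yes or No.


Kraft sum = sum(2^(-l_i)) = 0.9893, need <= 1. Result: satisfied (a binary prefix-free code with these lengths exists)

Yes


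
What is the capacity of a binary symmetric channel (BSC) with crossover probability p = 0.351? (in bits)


H(p) = -p*log2(p) - (1-p)*log2(1-p) = -0.351*log2(0.351) - 0.649*log2(0.649) = 0.530170 + 0.404788 = 0.935. C = 1 - H(p) = 1 - 0.935 = 0.065

0.065 bits
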